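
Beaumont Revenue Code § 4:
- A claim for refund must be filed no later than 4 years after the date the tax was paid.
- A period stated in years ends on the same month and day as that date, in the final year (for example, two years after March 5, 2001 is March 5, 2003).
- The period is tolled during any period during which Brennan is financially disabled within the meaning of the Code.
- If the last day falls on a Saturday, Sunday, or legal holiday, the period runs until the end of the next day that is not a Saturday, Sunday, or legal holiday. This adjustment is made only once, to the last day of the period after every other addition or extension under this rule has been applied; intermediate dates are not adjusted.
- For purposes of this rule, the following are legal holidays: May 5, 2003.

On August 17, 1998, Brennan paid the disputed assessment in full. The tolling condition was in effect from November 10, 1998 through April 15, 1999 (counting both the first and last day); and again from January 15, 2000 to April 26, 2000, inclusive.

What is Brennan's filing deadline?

4 years after August 17, 1998 is August 17, 2002.
From November 10, 1998 through April 15, 1999 inclusive is 157 days; tolling adds 157 days: August 17, 2002 + 157 days = January 21, 2003.
From January 15, 2000 through April 26, 2000 inclusive is 103 days; tolling adds 103 days: January 21, 2003 + 103 days = May 4, 2003.
May 4, 2003 is Sunday; May 5, 2003 is a listed holiday. The next qualifying day is May 6, 2003.

May 6, 2003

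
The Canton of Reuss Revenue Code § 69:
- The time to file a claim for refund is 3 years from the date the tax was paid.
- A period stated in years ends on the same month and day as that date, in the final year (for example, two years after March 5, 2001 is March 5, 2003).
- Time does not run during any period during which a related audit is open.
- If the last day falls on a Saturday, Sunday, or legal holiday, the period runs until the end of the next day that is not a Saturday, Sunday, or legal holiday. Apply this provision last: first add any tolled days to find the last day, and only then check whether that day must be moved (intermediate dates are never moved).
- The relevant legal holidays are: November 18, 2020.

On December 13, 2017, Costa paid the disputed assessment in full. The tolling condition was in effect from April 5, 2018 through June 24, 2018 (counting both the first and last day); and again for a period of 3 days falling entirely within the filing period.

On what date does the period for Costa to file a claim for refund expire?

March 8, 2021

3 years after December 13, 2017 is December 13, 2020.
From April 5, 2018 through June 24, 2018 inclusive is 81 days; tolling adds 81 days: December 13, 2020 + 81 days = March 4, 2021.
Tolling adds 3 days: March 4, 2021 + 3 days = March 7, 2021.
March 7, 2021 is Sunday. The next qualifying day is March 8, 2021.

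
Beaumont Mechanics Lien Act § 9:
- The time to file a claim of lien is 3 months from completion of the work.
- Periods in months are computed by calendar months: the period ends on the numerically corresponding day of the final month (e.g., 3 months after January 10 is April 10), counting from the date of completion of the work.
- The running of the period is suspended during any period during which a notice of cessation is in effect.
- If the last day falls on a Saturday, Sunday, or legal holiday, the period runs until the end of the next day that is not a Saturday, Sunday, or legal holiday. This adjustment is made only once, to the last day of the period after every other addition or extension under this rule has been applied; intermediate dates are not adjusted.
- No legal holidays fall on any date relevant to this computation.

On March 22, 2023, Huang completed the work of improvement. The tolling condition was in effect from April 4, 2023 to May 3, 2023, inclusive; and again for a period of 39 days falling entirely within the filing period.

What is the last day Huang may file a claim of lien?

August 30, 2023

3 months after March 22, 2023 is June 22, 2023.
From April 4, 2023 through May 3, 2023 inclusive is 30 days; tolling adds 30 days: June 22, 2023 + 30 days = July 22, 2023.
Tolling adds 39 days: July 22, 2023 + 39 days = August 30, 2023.
August 30, 2023 is a Wednesday and not a legal holiday, so no extension applies.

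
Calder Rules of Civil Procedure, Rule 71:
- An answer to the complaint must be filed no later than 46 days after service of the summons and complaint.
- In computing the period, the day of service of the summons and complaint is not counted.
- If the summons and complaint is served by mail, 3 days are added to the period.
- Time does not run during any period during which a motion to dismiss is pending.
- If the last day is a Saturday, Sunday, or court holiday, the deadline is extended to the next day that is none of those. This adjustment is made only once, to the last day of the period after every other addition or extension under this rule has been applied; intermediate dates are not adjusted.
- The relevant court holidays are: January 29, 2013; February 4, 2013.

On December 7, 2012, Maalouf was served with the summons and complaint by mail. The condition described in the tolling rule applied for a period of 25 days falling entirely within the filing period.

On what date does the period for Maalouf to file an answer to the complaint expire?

February 19, 2013

46 days after December 7, 2012 is January 22, 2013.
Service was by mail, adding 3 days: January 22, 2013 + 3 days = January 25, 2013.
Tolling adds 25 days: January 25, 2013 + 25 days = February 19, 2013.
February 19, 2013 is a Tuesday and not a court holiday, so no extension applies.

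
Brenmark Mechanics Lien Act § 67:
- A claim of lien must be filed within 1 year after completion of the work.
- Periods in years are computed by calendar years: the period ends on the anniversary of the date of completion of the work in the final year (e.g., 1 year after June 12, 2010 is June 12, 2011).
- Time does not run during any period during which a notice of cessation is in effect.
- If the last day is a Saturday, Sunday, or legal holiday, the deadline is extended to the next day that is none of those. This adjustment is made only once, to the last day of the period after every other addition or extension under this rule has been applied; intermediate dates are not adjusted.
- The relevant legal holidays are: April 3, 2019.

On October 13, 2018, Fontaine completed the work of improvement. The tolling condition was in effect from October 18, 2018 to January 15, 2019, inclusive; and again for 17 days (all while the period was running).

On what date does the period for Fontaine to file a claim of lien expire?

1 year after October 13, 2018 is October 13, 2019.
From October 18, 2018 through January 15, 2019 inclusive is 90 days; tolling adds 90 days: October 13, 2019 + 90 days = January 11, 2020.
Tolling adds 17 days: January 11, 2020 + 17 days = January 28, 2020.
January 28, 2020 is a Tuesday and not a legal holiday, so no extension applies.

January 28, 2020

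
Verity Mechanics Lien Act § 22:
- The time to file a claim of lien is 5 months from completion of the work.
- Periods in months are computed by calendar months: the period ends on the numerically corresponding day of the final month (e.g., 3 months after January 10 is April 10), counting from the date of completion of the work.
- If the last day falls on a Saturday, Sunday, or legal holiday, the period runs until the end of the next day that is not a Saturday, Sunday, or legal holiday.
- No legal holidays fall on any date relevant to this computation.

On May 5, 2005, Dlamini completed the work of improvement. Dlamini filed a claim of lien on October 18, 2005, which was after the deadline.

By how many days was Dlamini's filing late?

13 days

5 months after May 5, 2005 is October 5, 2005.
October 5, 2005 is a Wednesday and not a legal holiday, so no extension applies.
The deadline is October 5, 2005; from October 5, 2005 to October 18, 2005 is 13 days.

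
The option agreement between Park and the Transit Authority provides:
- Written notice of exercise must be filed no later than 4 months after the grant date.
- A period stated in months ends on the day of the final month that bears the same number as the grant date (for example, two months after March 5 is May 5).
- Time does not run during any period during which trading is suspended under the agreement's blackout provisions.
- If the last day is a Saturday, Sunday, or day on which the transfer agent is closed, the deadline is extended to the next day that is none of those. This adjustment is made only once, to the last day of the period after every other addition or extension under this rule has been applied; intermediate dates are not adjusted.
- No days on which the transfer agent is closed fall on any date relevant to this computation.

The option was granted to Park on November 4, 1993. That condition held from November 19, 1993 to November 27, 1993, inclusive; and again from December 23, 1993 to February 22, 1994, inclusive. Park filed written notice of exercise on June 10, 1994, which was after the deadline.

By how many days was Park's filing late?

25 days

4 months after November 4, 1993 is March 4, 1994.
From November 19, 1993 through November 27, 1993 inclusive is 9 days; tolling adds 9 days: March 4, 1994 + 9 days = March 13, 1994.
From December 23, 1993 through February 22, 1994 inclusive is 62 days; tolling adds 62 days: March 13, 1994 + 62 days = May 14, 1994.
May 14, 1994 is Saturday; May 15, 1994 is Sunday. The next qualifying day is May 16, 1994.
The deadline is May 16, 1994; from May 16, 1994 to June 10, 1994 is 25 days.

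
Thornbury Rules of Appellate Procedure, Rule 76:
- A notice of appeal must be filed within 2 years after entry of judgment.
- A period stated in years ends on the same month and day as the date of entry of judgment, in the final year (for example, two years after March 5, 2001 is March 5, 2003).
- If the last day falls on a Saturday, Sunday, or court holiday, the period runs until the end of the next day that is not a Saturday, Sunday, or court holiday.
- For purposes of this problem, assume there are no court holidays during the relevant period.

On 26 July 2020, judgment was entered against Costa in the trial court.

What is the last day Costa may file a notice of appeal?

2 years after 26 July 2020 is July 26, 2022.
July 26, 2022 is a Tuesday and not a court holiday, so no extension applies.

July 26, 2022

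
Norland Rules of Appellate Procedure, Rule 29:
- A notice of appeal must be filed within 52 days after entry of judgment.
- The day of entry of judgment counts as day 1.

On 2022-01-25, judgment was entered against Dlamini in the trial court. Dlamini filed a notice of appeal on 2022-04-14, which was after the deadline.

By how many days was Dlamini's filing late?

28 days

Counting 2022-01-25 as day 1, day 52 is March 17, 2022.
The deadline is March 17, 2022; from March 17, 2022 to April 14, 2022 is 28 days.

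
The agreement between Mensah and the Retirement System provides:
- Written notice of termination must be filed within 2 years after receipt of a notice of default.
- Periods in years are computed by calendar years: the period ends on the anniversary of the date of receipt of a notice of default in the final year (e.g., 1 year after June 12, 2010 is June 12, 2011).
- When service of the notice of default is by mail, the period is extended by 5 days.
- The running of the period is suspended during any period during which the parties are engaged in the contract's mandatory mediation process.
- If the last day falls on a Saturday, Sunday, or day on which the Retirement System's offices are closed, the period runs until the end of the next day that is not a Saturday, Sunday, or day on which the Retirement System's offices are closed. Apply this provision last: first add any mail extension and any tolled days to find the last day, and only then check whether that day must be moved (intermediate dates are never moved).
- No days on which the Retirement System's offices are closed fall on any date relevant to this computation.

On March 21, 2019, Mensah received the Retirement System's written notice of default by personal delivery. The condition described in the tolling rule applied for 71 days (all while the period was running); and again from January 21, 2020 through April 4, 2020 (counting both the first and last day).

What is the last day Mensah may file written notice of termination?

2 years after March 21, 2019 is March 21, 2021.
Service was not by mail, so no mail extension applies.
Tolling adds 71 days: March 21, 2021 + 71 days = May 31, 2021.
From January 21, 2020 through April 4, 2020 inclusive is 75 days; tolling adds 75 days: May 31, 2021 + 75 days = August 14, 2021.
August 14, 2021 is Saturday; August 15, 2021 is Sunday. The next qualifying day is August 16, 2021.

August 16, 2021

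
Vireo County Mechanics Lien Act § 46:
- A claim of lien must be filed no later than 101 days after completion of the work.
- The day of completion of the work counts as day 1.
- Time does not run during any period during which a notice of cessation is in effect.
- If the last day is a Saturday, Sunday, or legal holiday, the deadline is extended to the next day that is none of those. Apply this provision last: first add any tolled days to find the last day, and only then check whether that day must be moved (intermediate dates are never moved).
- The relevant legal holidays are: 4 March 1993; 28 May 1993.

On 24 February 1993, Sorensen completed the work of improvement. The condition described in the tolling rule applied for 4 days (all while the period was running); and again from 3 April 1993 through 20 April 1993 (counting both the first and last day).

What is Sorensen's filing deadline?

Counting 24 February 1993 as day 1, day 101 is June 4, 1993.
Tolling adds 4 days: June 4, 1993 + 4 days = June 8, 1993.
From April 3, 1993 through April 20, 1993 inclusive is 18 days; tolling adds 18 days: June 8, 1993 + 18 days = June 26, 1993.
June 26, 1993 is Saturday; June 27, 1993 is Sunday. The next qualifying day is June 28, 1993.

June 28, 1993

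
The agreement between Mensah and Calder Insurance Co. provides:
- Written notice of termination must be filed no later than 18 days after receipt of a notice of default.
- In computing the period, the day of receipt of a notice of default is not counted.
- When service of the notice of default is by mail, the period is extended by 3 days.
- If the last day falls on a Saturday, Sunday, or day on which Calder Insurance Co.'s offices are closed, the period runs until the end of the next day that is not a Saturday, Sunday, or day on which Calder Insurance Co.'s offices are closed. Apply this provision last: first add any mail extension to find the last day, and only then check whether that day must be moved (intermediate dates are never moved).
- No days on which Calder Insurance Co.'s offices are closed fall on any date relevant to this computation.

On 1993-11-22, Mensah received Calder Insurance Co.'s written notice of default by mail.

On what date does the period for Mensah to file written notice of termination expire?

December 13, 1993

18 days after 1993-11-22 is December 10, 1993.
Service was by mail, adding 3 days: December 10, 1993 + 3 days = December 13, 1993.
December 13, 1993 is a Monday and not a day on which Calder Insurance Co.'s offices are closed, so no extension applies.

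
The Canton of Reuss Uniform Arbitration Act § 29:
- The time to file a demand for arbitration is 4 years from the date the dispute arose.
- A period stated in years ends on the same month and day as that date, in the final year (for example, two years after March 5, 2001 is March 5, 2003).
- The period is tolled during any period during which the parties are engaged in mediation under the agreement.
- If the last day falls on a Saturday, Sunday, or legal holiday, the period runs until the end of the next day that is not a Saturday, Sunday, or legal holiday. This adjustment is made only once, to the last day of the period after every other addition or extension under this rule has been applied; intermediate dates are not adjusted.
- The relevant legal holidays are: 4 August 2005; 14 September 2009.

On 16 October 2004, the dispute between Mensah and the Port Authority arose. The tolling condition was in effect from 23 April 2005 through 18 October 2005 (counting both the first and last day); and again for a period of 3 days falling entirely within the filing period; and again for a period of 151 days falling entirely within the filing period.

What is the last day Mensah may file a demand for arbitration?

4 years after 16 October 2004 is October 16, 2008.
From April 23, 2005 through October 18, 2005 inclusive is 179 days; tolling adds 179 days: October 16, 2008 + 179 days = April 13, 2009.
Tolling adds 3 days: April 13, 2009 + 3 days = April 16, 2009.
Tolling adds 151 days: April 16, 2009 + 151 days = September 14, 2009.
September 14, 2009 is a listed holiday. The next qualifying day is September 15, 2009.

September 15, 2009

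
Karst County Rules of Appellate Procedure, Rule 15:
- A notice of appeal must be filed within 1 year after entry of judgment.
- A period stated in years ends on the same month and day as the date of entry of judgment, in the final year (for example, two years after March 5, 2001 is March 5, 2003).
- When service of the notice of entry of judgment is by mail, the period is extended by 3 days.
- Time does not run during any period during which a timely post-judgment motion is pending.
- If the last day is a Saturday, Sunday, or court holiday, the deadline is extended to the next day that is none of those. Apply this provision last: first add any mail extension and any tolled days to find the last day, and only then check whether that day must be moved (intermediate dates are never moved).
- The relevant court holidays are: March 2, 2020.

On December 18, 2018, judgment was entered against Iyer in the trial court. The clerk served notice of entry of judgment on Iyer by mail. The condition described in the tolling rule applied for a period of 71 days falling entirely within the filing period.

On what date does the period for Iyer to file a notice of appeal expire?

1 year after December 18, 2018 is December 18, 2019.
Service was by mail, adding 3 days: December 18, 2019 + 3 days = December 21, 2019.
Tolling adds 71 days: December 21, 2019 + 71 days = March 1, 2020.
March 1, 2020 is Sunday; March 2, 2020 is a listed holiday. The next qualifying day is March 3, 2020.

March 3, 2020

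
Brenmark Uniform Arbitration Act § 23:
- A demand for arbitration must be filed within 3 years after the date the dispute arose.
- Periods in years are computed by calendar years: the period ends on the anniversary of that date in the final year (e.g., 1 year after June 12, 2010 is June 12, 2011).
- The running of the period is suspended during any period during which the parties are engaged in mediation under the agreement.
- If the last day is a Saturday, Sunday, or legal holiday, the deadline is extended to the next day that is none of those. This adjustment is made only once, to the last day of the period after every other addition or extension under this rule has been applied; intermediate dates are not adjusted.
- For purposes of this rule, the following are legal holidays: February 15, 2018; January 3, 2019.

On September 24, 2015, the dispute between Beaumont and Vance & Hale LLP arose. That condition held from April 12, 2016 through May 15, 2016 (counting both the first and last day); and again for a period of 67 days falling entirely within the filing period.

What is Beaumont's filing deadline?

January 4, 2019

3 years after September 24, 2015 is September 24, 2018.
From April 12, 2016 through May 15, 2016 inclusive is 34 days; tolling adds 34 days: September 24, 2018 + 34 days = October 28, 2018.
Tolling adds 67 days: October 28, 2018 + 67 days = January 3, 2019.
January 3, 2019 is a listed holiday. The next qualifying day is January 4, 2019.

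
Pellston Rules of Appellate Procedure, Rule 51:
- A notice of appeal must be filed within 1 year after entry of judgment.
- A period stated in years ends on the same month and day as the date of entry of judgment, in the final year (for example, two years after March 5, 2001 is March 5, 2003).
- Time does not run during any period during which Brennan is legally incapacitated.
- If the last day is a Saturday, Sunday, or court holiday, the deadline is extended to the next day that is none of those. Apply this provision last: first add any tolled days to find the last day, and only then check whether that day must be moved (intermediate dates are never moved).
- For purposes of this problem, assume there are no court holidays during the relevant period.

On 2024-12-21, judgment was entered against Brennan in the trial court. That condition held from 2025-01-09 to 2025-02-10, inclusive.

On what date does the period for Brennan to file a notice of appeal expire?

January 23, 2026

1 year after 2024-12-21 is December 21, 2025.
From January 9, 2025 through February 10, 2025 inclusive is 33 days; tolling adds 33 days: December 21, 2025 + 33 days = January 23, 2026.
January 23, 2026 is a Friday and not a court holiday, so no extension applies.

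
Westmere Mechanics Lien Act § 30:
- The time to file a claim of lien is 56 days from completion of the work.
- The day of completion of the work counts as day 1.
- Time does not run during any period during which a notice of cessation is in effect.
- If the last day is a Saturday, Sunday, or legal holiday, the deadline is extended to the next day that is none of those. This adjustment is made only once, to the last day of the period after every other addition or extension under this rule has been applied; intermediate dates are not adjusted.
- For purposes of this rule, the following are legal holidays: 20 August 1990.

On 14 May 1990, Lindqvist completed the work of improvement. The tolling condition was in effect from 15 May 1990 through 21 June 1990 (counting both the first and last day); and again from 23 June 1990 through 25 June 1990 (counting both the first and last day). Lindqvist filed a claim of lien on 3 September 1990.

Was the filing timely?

No

Counting 14 May 1990 as day 1, day 56 is July 8, 1990.
From May 15, 1990 through June 21, 1990 inclusive is 38 days; tolling adds 38 days: July 8, 1990 + 38 days = August 15, 1990.
From June 23, 1990 through June 25, 1990 inclusive is 3 days; tolling adds 3 days: August 15, 1990 + 3 days = August 18, 1990.
August 18, 1990 is Saturday; August 19, 1990 is Sunday; August 20, 1990 is a listed holiday. The next qualifying day is August 21, 1990.
The deadline is August 21, 1990; the filing on September 3, 1990 is after that date.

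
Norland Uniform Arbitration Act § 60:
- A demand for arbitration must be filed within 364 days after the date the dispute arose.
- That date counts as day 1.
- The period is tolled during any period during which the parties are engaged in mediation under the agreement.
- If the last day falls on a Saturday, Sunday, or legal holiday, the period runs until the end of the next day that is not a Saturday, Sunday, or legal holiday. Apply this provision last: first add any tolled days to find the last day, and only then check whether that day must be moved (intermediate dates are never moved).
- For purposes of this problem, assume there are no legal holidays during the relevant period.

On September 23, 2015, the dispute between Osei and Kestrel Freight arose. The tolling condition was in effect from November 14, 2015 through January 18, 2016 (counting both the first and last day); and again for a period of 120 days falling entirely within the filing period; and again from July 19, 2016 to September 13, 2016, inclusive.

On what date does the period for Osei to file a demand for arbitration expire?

May 22, 2017

Counting September 23, 2015 as day 1, day 364 is September 20, 2016.
From November 14, 2015 through January 18, 2016 inclusive is 66 days; tolling adds 66 days: September 20, 2016 + 66 days = November 25, 2016.
Tolling adds 120 days: November 25, 2016 + 120 days = March 25, 2017.
From July 19, 2016 through September 13, 2016 inclusive is 57 days; tolling adds 57 days: March 25, 2017 + 57 days = May 21, 2017.
May 21, 2017 is Sunday. The next qualifying day is May 22, 2017.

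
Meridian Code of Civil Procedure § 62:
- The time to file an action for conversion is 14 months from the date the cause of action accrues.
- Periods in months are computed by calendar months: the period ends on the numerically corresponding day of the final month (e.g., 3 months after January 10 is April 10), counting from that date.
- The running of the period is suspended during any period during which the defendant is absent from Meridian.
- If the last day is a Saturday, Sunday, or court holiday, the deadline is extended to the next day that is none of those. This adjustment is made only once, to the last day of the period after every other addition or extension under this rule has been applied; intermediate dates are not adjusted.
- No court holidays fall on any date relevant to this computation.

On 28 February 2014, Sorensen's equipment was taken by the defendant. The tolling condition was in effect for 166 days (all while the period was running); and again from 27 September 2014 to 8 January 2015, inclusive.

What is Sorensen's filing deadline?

14 months after 28 February 2014 is April 28, 2015.
Tolling adds 166 days: April 28, 2015 + 166 days = October 11, 2015.
From September 27, 2014 through January 8, 2015 inclusive is 104 days; tolling adds 104 days: October 11, 2015 + 104 days = January 23, 2016.
January 23, 2016 is Saturday; January 24, 2016 is Sunday. The next qualifying day is January 25, 2016.

January 25, 2016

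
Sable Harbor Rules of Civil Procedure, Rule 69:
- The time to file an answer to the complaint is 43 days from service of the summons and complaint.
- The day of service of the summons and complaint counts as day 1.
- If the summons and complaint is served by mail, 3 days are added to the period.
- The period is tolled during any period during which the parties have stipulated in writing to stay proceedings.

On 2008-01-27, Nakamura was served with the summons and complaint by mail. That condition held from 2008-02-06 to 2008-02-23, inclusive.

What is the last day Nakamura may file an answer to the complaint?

Counting 2008-01-27 as day 1, day 43 is March 9, 2008.
Service was by mail, adding 3 days: March 9, 2008 + 3 days = March 12, 2008.
From February 6, 2008 through February 23, 2008 inclusive is 18 days; tolling adds 18 days: March 12, 2008 + 18 days = March 30, 2008.

March 30, 2008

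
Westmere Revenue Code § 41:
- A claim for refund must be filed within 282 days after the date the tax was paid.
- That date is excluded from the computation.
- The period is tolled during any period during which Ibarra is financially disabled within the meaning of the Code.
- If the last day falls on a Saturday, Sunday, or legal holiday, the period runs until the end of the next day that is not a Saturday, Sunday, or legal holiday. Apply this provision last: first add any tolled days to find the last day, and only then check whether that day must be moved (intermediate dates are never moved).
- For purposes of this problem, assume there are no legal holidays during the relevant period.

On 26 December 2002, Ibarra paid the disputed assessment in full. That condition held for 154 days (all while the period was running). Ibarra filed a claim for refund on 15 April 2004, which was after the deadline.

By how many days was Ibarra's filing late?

38 days

282 days after 26 December 2002 is October 4, 2003.
Tolling adds 154 days: October 4, 2003 + 154 days = March 6, 2004.
March 6, 2004 is Saturday; March 7, 2004 is Sunday. The next qualifying day is March 8, 2004.
The deadline is March 8, 2004; from March 8, 2004 to April 15, 2004 is 38 days.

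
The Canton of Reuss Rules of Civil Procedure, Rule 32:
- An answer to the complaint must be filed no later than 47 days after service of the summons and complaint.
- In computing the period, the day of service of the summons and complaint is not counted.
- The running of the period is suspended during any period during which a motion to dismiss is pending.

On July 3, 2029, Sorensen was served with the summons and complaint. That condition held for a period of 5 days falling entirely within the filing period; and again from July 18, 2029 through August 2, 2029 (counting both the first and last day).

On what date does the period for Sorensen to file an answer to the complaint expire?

47 days after July 3, 2029 is August 19, 2029.
Tolling adds 5 days: August 19, 2029 + 5 days = August 24, 2029.
From July 18, 2029 through August 2, 2029 inclusive is 16 days; tolling adds 16 days: August 24, 2029 + 16 days = September 9, 2029.

September 9, 2029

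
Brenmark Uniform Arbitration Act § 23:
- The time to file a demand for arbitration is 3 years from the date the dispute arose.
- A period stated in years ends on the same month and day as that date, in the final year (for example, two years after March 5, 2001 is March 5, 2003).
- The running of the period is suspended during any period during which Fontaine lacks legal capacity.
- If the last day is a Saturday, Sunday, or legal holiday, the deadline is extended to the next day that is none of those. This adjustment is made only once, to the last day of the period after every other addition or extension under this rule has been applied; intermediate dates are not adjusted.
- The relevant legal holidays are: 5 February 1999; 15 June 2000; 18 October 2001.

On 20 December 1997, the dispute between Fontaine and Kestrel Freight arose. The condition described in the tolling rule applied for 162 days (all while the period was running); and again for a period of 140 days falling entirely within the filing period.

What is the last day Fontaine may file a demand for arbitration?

October 19, 2001

3 years after 20 December 1997 is December 20, 2000.
Tolling adds 162 days: December 20, 2000 + 162 days = May 31, 2001.
Tolling adds 140 days: May 31, 2001 + 140 days = October 18, 2001.
October 18, 2001 is a listed holiday. The next qualifying day is October 19, 2001.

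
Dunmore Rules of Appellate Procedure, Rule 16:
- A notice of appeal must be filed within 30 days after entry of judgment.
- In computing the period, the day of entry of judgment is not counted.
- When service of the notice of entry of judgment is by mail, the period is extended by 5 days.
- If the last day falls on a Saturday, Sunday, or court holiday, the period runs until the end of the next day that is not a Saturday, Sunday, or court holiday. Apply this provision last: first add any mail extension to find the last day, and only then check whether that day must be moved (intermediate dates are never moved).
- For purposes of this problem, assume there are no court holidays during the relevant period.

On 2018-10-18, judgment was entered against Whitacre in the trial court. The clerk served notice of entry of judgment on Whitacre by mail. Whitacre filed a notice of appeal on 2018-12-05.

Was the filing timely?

No

30 days after 2018-10-18 is November 17, 2018.
Service was by mail, adding 5 days: November 17, 2018 + 5 days = November 22, 2018.
November 22, 2018 is a Thursday and not a court holiday, so no extension applies.
The deadline is November 22, 2018; the filing on December 5, 2018 is after that date.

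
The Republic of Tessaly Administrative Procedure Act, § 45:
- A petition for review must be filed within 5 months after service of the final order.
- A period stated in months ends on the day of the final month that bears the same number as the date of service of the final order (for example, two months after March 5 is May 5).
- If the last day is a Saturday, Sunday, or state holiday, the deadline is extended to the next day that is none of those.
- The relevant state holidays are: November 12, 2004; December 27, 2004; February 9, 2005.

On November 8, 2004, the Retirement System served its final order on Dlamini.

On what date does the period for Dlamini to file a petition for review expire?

5 months after November 8, 2004 is April 8, 2005.
April 8, 2005 is a Friday and not a state holiday, so no extension applies.

April 8, 2005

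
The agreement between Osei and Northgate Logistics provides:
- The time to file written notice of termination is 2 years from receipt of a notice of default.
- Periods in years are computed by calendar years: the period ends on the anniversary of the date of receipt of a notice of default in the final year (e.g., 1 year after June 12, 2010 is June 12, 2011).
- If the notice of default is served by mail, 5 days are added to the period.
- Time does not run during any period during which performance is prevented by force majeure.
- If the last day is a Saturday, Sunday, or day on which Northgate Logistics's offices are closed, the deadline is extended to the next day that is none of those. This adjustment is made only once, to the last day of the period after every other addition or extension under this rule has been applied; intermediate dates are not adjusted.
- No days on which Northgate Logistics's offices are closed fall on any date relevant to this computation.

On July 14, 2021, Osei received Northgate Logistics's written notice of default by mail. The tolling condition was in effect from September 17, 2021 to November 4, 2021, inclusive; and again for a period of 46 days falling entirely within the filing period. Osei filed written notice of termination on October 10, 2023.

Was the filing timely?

Yes

2 years after July 14, 2021 is July 14, 2023.
Service was by mail, adding 5 days: July 14, 2023 + 5 days = July 19, 2023.
From September 17, 2021 through November 4, 2021 inclusive is 49 days; tolling adds 49 days: July 19, 2023 + 49 days = September 6, 2023.
Tolling adds 46 days: September 6, 2023 + 46 days = October 22, 2023.
October 22, 2023 is Sunday. The next qualifying day is October 23, 2023.
The deadline is October 23, 2023; the filing on October 10, 2023 is on or before that date.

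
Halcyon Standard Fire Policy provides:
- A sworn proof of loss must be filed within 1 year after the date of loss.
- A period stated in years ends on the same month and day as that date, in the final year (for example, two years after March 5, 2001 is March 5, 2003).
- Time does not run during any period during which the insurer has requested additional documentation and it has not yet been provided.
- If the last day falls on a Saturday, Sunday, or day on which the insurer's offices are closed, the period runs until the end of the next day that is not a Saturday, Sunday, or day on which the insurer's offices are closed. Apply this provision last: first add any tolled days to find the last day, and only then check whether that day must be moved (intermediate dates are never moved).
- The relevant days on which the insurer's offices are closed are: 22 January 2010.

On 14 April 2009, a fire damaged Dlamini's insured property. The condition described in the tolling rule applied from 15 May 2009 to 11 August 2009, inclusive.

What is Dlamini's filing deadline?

July 12, 2010

1 year after 14 April 2009 is April 14, 2010.
From May 15, 2009 through August 11, 2009 inclusive is 89 days; tolling adds 89 days: April 14, 2010 + 89 days = July 12, 2010.
July 12, 2010 is a Monday and not a day on which the insurer's offices are closed, so no extension applies.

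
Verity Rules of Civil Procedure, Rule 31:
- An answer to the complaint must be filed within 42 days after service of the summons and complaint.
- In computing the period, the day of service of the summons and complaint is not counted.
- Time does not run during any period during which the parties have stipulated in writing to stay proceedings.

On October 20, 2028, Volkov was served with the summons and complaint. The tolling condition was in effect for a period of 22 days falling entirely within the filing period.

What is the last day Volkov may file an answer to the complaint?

42 days after October 20, 2028 is December 1, 2028.
Tolling adds 22 days: December 1, 2028 + 22 days = December 23, 2028.

December 23, 2028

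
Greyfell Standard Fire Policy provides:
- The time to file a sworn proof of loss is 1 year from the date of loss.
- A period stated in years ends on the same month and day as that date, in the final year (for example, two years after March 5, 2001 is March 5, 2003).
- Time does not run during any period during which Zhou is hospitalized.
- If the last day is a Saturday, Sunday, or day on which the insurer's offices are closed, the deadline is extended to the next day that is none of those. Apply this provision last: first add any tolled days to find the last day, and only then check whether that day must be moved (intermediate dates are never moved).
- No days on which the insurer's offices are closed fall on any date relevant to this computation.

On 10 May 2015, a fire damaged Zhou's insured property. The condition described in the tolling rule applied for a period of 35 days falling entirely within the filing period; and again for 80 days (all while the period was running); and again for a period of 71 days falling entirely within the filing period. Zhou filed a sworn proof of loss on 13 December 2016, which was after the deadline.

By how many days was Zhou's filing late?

29 days

1 year after 10 May 2015 is May 10, 2016.
Tolling adds 35 days: May 10, 2016 + 35 days = June 14, 2016.
Tolling adds 80 days: June 14, 2016 + 80 days = September 2, 2016.
Tolling adds 71 days: September 2, 2016 + 71 days = November 12, 2016.
November 12, 2016 is Saturday; November 13, 2016 is Sunday. The next qualifying day is November 14, 2016.
The deadline is November 14, 2016; from November 14, 2016 to December 13, 2016 is 29 days.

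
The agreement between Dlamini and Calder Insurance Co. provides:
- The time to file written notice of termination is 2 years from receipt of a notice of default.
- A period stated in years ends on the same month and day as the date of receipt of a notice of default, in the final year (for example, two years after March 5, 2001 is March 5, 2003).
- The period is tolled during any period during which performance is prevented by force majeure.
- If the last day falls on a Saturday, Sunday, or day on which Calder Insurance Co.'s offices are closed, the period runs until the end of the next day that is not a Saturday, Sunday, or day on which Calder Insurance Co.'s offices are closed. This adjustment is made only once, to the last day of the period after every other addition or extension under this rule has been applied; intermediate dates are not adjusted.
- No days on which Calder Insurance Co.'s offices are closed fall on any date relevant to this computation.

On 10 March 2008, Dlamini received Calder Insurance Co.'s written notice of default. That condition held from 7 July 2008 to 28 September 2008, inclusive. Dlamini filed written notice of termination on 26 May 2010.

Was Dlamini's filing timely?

Yes

2 years after 10 March 2008 is March 10, 2010.
From July 7, 2008 through September 28, 2008 inclusive is 84 days; tolling adds 84 days: March 10, 2010 + 84 days = June 2, 2010.
June 2, 2010 is a Wednesday and not a day on which Calder Insurance Co.'s offices are closed, so no extension applies.
The deadline is June 2, 2010; the filing on May 26, 2010 is on or before that date.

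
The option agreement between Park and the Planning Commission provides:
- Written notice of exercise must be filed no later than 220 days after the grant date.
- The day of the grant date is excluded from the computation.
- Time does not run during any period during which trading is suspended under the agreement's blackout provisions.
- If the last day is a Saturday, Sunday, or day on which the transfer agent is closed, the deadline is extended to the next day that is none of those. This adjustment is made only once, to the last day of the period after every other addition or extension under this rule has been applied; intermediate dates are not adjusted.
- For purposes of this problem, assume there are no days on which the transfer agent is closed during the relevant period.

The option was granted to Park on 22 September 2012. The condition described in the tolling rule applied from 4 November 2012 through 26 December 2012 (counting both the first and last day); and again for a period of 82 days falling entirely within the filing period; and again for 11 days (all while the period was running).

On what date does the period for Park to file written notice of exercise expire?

220 days after 22 September 2012 is April 30, 2013.
From November 4, 2012 through December 26, 2012 inclusive is 53 days; tolling adds 53 days: April 30, 2013 + 53 days = June 22, 2013.
Tolling adds 82 days: June 22, 2013 + 82 days = September 12, 2013.
Tolling adds 11 days: September 12, 2013 + 11 days = September 23, 2013.
September 23, 2013 is a Monday and not a day on which the transfer agent is closed, so no extension applies.

September 23, 2013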